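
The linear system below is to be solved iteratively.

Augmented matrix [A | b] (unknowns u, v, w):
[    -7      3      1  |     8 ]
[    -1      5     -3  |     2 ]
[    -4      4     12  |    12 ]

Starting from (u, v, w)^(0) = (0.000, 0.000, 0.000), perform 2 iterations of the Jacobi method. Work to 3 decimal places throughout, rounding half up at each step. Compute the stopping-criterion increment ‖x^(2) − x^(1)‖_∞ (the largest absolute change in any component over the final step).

Iteration 1:
  u = (8 - (3)·0.000 - (1)·0.000) / (-7) = -1.143
  v = (2 - (-1)·0.000 - (-3)·0.000) / (5) = 0.400
  w = (12 - (-4)·0.000 - (4)·0.000) / (12) = 1.000
Iteration 2:
  u = (8 - (3)·0.400 - (1)·1.000) / (-7) = -0.829
  v = (2 - (-1)·-1.143 - (-3)·1.000) / (5) = 0.771
  w = (12 - (-4)·-1.143 - (4)·0.400) / (12) = 0.486
Change: (0.314, 0.371, -0.514) → max |·| = 0.514

0.514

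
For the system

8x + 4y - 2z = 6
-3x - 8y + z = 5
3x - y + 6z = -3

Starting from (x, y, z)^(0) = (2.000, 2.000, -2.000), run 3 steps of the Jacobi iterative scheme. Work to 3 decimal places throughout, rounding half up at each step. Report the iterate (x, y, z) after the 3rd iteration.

(0.896, -1.151, -1.217)

Iteration 1:
  x = (6 - (4)·2.000 - (-2)·-2.000) / (8) = -0.750
  y = (5 - (-3)·2.000 - (1)·-2.000) / (-8) = -1.625
  z = (-3 - (3)·2.000 - (-1)·2.000) / (6) = -1.167
Iteration 2:
  x = (6 - (4)·-1.625 - (-2)·-1.167) / (8) = 1.271
  y = (5 - (-3)·-0.750 - (1)·-1.167) / (-8) = -0.490
  z = (-3 - (3)·-0.750 - (-1)·-1.625) / (6) = -0.396
Iteration 3:
  x = (6 - (4)·-0.490 - (-2)·-0.396) / (8) = 0.896
  y = (5 - (-3)·1.271 - (1)·-0.396) / (-8) = -1.151
  z = (-3 - (3)·1.271 - (-1)·-0.490) / (6) = -1.217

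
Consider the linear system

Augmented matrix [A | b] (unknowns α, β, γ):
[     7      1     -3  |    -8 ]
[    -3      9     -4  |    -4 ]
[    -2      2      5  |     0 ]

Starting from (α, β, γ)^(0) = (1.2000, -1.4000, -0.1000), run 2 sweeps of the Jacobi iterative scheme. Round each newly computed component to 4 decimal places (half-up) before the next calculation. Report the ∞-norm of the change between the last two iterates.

Iteration 1:
  α = (-8 - (1)·-1.4000 - (-3)·-0.1000) / (7) = -0.9857
  β = (-4 - (-3)·1.2000 - (-4)·-0.1000) / (9) = -0.0889
  γ = (0 - (-2)·1.2000 - (2)·-1.4000) / (5) = 1.0400
Iteration 2:
  α = (-8 - (1)·-0.0889 - (-3)·1.0400) / (7) = -0.6844
  β = (-4 - (-3)·-0.9857 - (-4)·1.0400) / (9) = -0.3108
  γ = (0 - (-2)·-0.9857 - (2)·-0.0889) / (5) = -0.3587
Change: (0.3013, -0.2219, -1.3987) → max |·| = 1.3987

1.3987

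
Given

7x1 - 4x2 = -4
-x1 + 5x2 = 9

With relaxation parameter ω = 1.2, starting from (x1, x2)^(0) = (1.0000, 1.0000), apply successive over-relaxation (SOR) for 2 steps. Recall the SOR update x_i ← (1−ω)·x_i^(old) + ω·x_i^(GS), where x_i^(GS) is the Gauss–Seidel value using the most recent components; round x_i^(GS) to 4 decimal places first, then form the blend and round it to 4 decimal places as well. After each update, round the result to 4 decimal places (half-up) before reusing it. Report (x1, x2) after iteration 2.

(0.6653, 1.9373)

Iteration 1:
  x1: GS value = (-4 - (-4)·1.0000) / (7) = 0.0000;  x1 ← (1−ω)·1.0000 + ω·0.0000 = -0.2000
  x2: GS value = (9 - (-1)·-0.2000) / (5) = 1.7600;  x2 ← (1−ω)·1.0000 + ω·1.7600 = 1.9120
Iteration 2:
  x1: GS value = (-4 - (-4)·1.9120) / (7) = 0.5211;  x1 ← (1−ω)·-0.2000 + ω·0.5211 = 0.6653
  x2: GS value = (9 - (-1)·0.6653) / (5) = 1.9331;  x2 ← (1−ω)·1.9120 + ω·1.9331 = 1.9373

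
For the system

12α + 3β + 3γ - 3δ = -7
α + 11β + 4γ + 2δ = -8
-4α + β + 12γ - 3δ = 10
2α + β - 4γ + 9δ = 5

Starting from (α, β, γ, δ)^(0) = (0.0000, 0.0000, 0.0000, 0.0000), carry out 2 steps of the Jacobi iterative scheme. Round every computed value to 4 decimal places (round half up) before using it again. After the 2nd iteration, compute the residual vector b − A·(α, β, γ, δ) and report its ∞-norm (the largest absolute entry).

Iteration 1:
  α = (-7 - (3)·0.0000 - (3)·0.0000 - (-3)·0.0000) / (12) = -0.5833
  β = (-8 - (1)·0.0000 - (4)·0.0000 - (2)·0.0000) / (11) = -0.7273
  γ = (10 - (-4)·0.0000 - (1)·0.0000 - (-3)·0.0000) / (12) = 0.8333
  δ = (5 - (2)·0.0000 - (1)·0.0000 - (-4)·0.0000) / (9) = 0.5556
Iteration 2:
  α = (-7 - (3)·-0.7273 - (3)·0.8333 - (-3)·0.5556) / (12) = -0.4709
  β = (-8 - (1)·-0.5833 - (4)·0.8333 - (2)·0.5556) / (11) = -1.0783
  γ = (10 - (-4)·-0.5833 - (1)·-0.7273 - (-3)·0.5556) / (12) = 0.8384
  δ = (5 - (2)·-0.5833 - (1)·-0.7273 - (-4)·0.8333) / (9) = 1.1363
Residual b − A·x = (2.7794, -1.2940, 2.5428, 0.1470); ∞-norm = 2.7794

2.7794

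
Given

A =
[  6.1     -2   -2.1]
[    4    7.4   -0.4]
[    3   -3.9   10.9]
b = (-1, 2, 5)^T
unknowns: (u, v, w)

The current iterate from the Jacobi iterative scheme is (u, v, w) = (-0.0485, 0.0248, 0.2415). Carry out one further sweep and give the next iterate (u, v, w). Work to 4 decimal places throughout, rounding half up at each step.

One sweep:
  u = (-1 - (-2)·0.0248 - (-2.1)·0.2415) / (6.1) = -0.0727
  v = (2 - (4)·-0.0485 - (-0.4)·0.2415) / (7.4) = 0.3095
  w = (5 - (3)·-0.0485 - (-3.9)·0.0248) / (10.9) = 0.4809

(-0.0727, 0.3095, 0.4809)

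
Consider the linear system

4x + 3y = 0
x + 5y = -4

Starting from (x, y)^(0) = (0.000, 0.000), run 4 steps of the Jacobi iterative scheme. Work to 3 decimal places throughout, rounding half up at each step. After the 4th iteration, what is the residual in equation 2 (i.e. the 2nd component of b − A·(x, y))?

Iteration 1:
  x = (0 - (3)·0.000) / (4) = 0.000
  y = (-4 - (1)·0.000) / (5) = -0.800
Iteration 2:
  x = (0 - (3)·-0.800) / (4) = 0.600
  y = (-4 - (1)·0.000) / (5) = -0.800
Iteration 3:
  x = (0 - (3)·-0.800) / (4) = 0.600
  y = (-4 - (1)·0.600) / (5) = -0.920
Iteration 4:
  x = (0 - (3)·-0.920) / (4) = 0.690
  y = (-4 - (1)·0.600) / (5) = -0.920
Residual b − A·x = (0.000, -0.090)

-0.090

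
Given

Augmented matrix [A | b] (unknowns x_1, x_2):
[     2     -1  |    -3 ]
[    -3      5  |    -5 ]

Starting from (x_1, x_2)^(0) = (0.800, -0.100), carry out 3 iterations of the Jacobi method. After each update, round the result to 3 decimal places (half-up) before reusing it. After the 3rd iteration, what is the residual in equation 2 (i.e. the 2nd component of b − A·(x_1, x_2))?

Iteration 1:
  x_1 = (-3 - (-1)·-0.100) / (2) = -1.550
  x_2 = (-5 - (-3)·0.800) / (5) = -0.520
Iteration 2:
  x_1 = (-3 - (-1)·-0.520) / (2) = -1.760
  x_2 = (-5 - (-3)·-1.550) / (5) = -1.930
Iteration 3:
  x_1 = (-3 - (-1)·-1.930) / (2) = -2.465
  x_2 = (-5 - (-3)·-1.760) / (5) = -2.056
Residual b − A·x = (-0.126, -2.115)

-2.115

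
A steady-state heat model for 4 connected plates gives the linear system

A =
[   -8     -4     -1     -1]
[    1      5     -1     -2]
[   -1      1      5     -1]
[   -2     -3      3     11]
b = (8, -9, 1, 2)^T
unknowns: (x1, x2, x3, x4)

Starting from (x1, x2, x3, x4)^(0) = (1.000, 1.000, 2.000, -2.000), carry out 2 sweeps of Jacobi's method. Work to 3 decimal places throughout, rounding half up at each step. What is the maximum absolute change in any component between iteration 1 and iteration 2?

Iteration 1:
  x1 = (8 - (-4)·1.000 - (-1)·2.000 - (-1)·-2.000) / (-8) = -1.500
  x2 = (-9 - (1)·1.000 - (-1)·2.000 - (-2)·-2.000) / (5) = -2.400
  x3 = (1 - (-1)·1.000 - (1)·1.000 - (-1)·-2.000) / (5) = -0.200
  x4 = (2 - (-2)·1.000 - (-3)·1.000 - (3)·2.000) / (11) = 0.091
Iteration 2:
  x1 = (8 - (-4)·-2.400 - (-1)·-0.200 - (-1)·0.091) / (-8) = 0.214
  x2 = (-9 - (1)·-1.500 - (-1)·-0.200 - (-2)·0.091) / (5) = -1.504
  x3 = (1 - (-1)·-1.500 - (1)·-2.400 - (-1)·0.091) / (5) = 0.398
  x4 = (2 - (-2)·-1.500 - (-3)·-2.400 - (3)·-0.200) / (11) = -0.691
Change: (1.714, 0.896, 0.598, -0.782) → max |·| = 1.714

1.714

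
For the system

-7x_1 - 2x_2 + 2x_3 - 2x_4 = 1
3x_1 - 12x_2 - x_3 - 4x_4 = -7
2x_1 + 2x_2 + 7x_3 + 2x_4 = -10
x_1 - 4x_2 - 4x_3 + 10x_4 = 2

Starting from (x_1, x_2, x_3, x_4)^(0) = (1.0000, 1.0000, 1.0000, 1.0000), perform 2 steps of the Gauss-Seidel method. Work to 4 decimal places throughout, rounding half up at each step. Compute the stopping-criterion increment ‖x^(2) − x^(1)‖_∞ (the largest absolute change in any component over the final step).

Iteration 1:
  x_1 = (1 - (-2)·1.0000 - (2)·1.0000 - (-2)·1.0000) / (-7) = -0.4286
  x_2 = (-7 - (3)·-0.4286 - (-1)·1.0000 - (-4)·1.0000) / (-12) = 0.0595
  x_3 = (-10 - (2)·-0.4286 - (2)·0.0595 - (2)·1.0000) / (7) = -1.6088
  x_4 = (2 - (1)·-0.4286 - (-4)·0.0595 - (-4)·-1.6088) / (10) = -0.3769
Iteration 2:
  x_1 = (1 - (-2)·0.0595 - (2)·-1.6088 - (-2)·-0.3769) / (-7) = -0.5118
  x_2 = (-7 - (3)·-0.5118 - (-1)·-1.6088 - (-4)·-0.3769) / (-12) = 0.7151
  x_3 = (-10 - (2)·-0.5118 - (2)·0.7151 - (2)·-0.3769) / (7) = -1.3790
  x_4 = (2 - (1)·-0.5118 - (-4)·0.7151 - (-4)·-1.3790) / (10) = -0.0144
Change: (-0.0832, 0.6556, 0.2298, 0.3625) → max |·| = 0.6556

0.6556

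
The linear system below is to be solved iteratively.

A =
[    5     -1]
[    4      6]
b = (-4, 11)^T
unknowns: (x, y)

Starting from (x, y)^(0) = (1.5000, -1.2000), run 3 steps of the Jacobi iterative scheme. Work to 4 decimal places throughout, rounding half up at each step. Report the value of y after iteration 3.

Iteration 1:
  x = (-4 - (-1)·-1.2000) / (5) = -1.0400
  y = (11 - (4)·1.5000) / (6) = 0.8333
Iteration 2:
  x = (-4 - (-1)·0.8333) / (5) = -0.6333
  y = (11 - (4)·-1.0400) / (6) = 2.5267
Iteration 3:
  x = (-4 - (-1)·2.5267) / (5) = -0.2947
  y = (11 - (4)·-0.6333) / (6) = 2.2555

2.2555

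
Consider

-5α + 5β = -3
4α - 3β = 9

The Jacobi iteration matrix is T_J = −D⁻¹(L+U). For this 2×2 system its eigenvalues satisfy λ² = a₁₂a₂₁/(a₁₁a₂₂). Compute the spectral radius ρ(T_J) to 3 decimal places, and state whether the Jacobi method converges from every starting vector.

1.155

a₁₂a₂₁/(a₁₁a₂₂) = (5)·(4) / ((-5)·(-3)) = 1.333333
ρ = √|1.333333| = √1.333333 = 1.155
ρ > 1, so Jacobi diverges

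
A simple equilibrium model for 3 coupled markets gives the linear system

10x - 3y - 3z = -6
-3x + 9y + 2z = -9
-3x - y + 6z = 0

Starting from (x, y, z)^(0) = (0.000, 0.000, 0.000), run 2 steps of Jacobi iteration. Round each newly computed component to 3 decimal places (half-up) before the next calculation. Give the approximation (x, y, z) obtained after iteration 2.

(-0.900, -1.200, -0.467)

Iteration 1:
  x = (-6 - (-3)·0.000 - (-3)·0.000) / (10) = -0.600
  y = (-9 - (-3)·0.000 - (2)·0.000) / (9) = -1.000
  z = (0 - (-3)·0.000 - (-1)·0.000) / (6) = 0.000
Iteration 2:
  x = (-6 - (-3)·-1.000 - (-3)·0.000) / (10) = -0.900
  y = (-9 - (-3)·-0.600 - (2)·0.000) / (9) = -1.200
  z = (0 - (-3)·-0.600 - (-1)·-1.000) / (6) = -0.467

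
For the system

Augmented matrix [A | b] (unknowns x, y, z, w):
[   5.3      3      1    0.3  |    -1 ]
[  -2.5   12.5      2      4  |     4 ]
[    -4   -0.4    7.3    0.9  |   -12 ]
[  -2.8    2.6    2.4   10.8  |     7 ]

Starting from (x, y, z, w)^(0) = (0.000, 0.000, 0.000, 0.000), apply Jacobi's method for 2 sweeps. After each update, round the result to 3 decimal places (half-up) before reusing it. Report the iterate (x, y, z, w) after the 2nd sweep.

(-0.096, 0.338, -1.810, 0.887)

Iteration 1:
  x = (-1 - (3)·0.000 - (1)·0.000 - (0.3)·0.000) / (5.3) = -0.189
  y = (4 - (-2.5)·0.000 - (2)·0.000 - (4)·0.000) / (12.5) = 0.320
  z = (-12 - (-4)·0.000 - (-0.4)·0.000 - (0.9)·0.000) / (7.3) = -1.644
  w = (7 - (-2.8)·0.000 - (2.6)·0.000 - (2.4)·0.000) / (10.8) = 0.648
Iteration 2:
  x = (-1 - (3)·0.320 - (1)·-1.644 - (0.3)·0.648) / (5.3) = -0.096
  y = (4 - (-2.5)·-0.189 - (2)·-1.644 - (4)·0.648) / (12.5) = 0.338
  z = (-12 - (-4)·-0.189 - (-0.4)·0.320 - (0.9)·0.648) / (7.3) = -1.810
  w = (7 - (-2.8)·-0.189 - (2.6)·0.320 - (2.4)·-1.644) / (10.8) = 0.887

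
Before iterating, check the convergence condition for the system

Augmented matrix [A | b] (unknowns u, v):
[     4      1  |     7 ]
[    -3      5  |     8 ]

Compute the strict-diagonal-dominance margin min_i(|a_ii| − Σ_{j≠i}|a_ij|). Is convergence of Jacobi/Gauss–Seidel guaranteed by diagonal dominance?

2

row 1: |4| − (1) = 3
row 2: |5| − (3) = 2
minimum over rows = 2 → strictly diagonally dominant (convergence guaranteed)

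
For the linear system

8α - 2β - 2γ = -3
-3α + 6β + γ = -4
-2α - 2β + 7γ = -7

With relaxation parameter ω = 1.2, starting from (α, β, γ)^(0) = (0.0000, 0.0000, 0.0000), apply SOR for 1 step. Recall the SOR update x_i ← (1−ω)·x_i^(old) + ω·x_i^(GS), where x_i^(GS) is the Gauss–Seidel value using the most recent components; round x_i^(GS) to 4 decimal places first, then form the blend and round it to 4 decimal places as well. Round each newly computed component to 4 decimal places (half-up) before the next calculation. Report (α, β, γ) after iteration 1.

Iteration 1:
  α: GS value = (-3 - (-2)·0.0000 - (-2)·0.0000) / (8) = -0.3750;  α ← (1−ω)·0.0000 + ω·-0.3750 = -0.4500
  β: GS value = (-4 - (-3)·-0.4500 - (1)·0.0000) / (6) = -0.8917;  β ← (1−ω)·0.0000 + ω·-0.8917 = -1.0700
  γ: GS value = (-7 - (-2)·-0.4500 - (-2)·-1.0700) / (7) = -1.4343;  γ ← (1−ω)·0.0000 + ω·-1.4343 = -1.7212

(-0.4500, -1.0700, -1.7212)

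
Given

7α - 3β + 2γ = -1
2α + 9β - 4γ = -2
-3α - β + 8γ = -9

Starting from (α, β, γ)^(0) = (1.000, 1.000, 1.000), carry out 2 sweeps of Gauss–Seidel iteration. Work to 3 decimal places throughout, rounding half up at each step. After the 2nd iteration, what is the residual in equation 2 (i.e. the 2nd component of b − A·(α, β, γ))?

-0.095

Iteration 1:
  α = (-1 - (-3)·1.000 - (2)·1.000) / (7) = 0.000
  β = (-2 - (2)·0.000 - (-4)·1.000) / (9) = 0.222
  γ = (-9 - (-3)·0.000 - (-1)·0.222) / (8) = -1.097
Iteration 2:
  α = (-1 - (-3)·0.222 - (2)·-1.097) / (7) = 0.266
  β = (-2 - (2)·0.266 - (-4)·-1.097) / (9) = -0.769
  γ = (-9 - (-3)·0.266 - (-1)·-0.769) / (8) = -1.121
Residual b − A·x = (-2.927, -0.095, -0.003)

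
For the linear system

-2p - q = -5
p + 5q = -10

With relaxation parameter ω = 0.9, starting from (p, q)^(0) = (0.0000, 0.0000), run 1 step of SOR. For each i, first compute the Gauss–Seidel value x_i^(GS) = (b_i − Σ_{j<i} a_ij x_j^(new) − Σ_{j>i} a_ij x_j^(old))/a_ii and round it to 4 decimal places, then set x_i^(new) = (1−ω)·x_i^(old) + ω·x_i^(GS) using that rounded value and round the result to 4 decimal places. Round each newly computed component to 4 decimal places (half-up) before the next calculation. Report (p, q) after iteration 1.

Iteration 1:
  p: GS value = (-5 - (-1)·0.0000) / (-2) = 2.5000;  p ← (1−ω)·0.0000 + ω·2.5000 = 2.2500
  q: GS value = (-10 - (1)·2.2500) / (5) = -2.4500;  q ← (1−ω)·0.0000 + ω·-2.4500 = -2.2050

(2.2500, -2.2050)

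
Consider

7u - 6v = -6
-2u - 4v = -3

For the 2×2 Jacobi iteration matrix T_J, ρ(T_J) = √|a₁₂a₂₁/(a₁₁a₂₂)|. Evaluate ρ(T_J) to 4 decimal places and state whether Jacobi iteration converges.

0.6547

a₁₂a₂₁/(a₁₁a₂₂) = (-6)·(-2) / ((7)·(-4)) = -0.428571
ρ = √|-0.428571| = √0.428571 = 0.6547
ρ < 1, so Jacobi converges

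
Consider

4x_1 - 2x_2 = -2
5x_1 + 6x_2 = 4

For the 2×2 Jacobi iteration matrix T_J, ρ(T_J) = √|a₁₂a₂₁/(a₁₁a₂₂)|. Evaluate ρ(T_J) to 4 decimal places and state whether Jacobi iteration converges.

0.6455

a₁₂a₂₁/(a₁₁a₂₂) = (-2)·(5) / ((4)·(6)) = -0.416667
ρ = √|-0.416667| = √0.416667 = 0.6455
ρ < 1, so Jacobi converges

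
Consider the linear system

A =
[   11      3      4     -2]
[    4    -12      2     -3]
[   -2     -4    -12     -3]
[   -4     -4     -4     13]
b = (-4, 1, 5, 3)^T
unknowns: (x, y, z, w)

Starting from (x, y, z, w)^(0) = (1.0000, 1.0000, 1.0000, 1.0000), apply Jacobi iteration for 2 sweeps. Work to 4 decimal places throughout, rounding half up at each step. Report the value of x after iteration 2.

Iteration 1:
  x = (-4 - (3)·1.0000 - (4)·1.0000 - (-2)·1.0000) / (11) = -0.8182
  y = (1 - (4)·1.0000 - (2)·1.0000 - (-3)·1.0000) / (-12) = 0.1667
  z = (5 - (-2)·1.0000 - (-4)·1.0000 - (-3)·1.0000) / (-12) = -1.1667
  w = (3 - (-4)·1.0000 - (-4)·1.0000 - (-4)·1.0000) / (13) = 1.1538
Iteration 2:
  x = (-4 - (3)·0.1667 - (4)·-1.1667 - (-2)·1.1538) / (11) = 0.2249
  y = (1 - (4)·-0.8182 - (2)·-1.1667 - (-3)·1.1538) / (-12) = -0.8390
  z = (5 - (-2)·-0.8182 - (-4)·0.1667 - (-3)·1.1538) / (-12) = -0.6243
  w = (3 - (-4)·-0.8182 - (-4)·0.1667 - (-4)·-1.1667) / (13) = -0.3287

0.2249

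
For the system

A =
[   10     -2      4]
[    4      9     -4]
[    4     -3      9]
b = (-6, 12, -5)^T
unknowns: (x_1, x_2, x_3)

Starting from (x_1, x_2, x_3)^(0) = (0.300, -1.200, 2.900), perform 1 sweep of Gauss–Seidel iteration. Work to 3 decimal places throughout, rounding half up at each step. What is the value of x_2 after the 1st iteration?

3.511

Iteration 1:
  x_1 = (-6 - (-2)·-1.200 - (4)·2.900) / (10) = -2.000
  x_2 = (12 - (4)·-2.000 - (-4)·2.900) / (9) = 3.511
  x_3 = (-5 - (4)·-2.000 - (-3)·3.511) / (9) = 1.504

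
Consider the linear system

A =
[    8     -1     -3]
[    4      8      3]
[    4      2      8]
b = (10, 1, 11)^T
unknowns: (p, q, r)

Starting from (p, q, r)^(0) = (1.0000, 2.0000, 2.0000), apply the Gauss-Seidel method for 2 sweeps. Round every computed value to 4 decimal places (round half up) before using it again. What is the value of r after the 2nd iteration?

0.9248

Iteration 1:
  p = (10 - (-1)·2.0000 - (-3)·2.0000) / (8) = 2.2500
  q = (1 - (4)·2.2500 - (3)·2.0000) / (8) = -1.7500
  r = (11 - (4)·2.2500 - (2)·-1.7500) / (8) = 0.6875
Iteration 2:
  p = (10 - (-1)·-1.7500 - (-3)·0.6875) / (8) = 1.2891
  q = (1 - (4)·1.2891 - (3)·0.6875) / (8) = -0.7774
  r = (11 - (4)·1.2891 - (2)·-0.7774) / (8) = 0.9248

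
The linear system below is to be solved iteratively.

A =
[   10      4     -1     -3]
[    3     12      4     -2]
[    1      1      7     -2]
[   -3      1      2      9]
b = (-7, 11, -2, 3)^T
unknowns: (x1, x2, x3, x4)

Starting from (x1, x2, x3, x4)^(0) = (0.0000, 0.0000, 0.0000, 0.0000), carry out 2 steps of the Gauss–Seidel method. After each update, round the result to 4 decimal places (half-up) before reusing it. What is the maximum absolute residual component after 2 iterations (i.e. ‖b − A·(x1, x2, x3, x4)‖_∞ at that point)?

Iteration 1:
  x1 = (-7 - (4)·0.0000 - (-1)·0.0000 - (-3)·0.0000) / (10) = -0.7000
  x2 = (11 - (3)·-0.7000 - (4)·0.0000 - (-2)·0.0000) / (12) = 1.0917
  x3 = (-2 - (1)·-0.7000 - (1)·1.0917 - (-2)·0.0000) / (7) = -0.3417
  x4 = (3 - (-3)·-0.7000 - (1)·1.0917 - (2)·-0.3417) / (9) = 0.0546
Iteration 2:
  x1 = (-7 - (4)·1.0917 - (-1)·-0.3417 - (-3)·0.0546) / (10) = -1.1545
  x2 = (11 - (3)·-1.1545 - (4)·-0.3417 - (-2)·0.0546) / (12) = 1.3283
  x3 = (-2 - (1)·-1.1545 - (1)·1.3283 - (-2)·0.0546) / (7) = -0.2949
  x4 = (3 - (-3)·-1.1545 - (1)·1.3283 - (2)·-0.2949) / (9) = -0.1336
Residual b − A·x = (-1.4639, -0.5637, -0.3767, 0.0004); ∞-norm = 1.4639

1.4639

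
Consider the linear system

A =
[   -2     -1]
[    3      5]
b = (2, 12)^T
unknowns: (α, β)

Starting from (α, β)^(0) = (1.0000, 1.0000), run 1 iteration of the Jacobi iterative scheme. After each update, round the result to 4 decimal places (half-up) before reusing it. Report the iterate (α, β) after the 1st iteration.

(-1.5000, 1.8000)

Iteration 1:
  α = (2 - (-1)·1.0000) / (-2) = -1.5000
  β = (12 - (3)·1.0000) / (5) = 1.8000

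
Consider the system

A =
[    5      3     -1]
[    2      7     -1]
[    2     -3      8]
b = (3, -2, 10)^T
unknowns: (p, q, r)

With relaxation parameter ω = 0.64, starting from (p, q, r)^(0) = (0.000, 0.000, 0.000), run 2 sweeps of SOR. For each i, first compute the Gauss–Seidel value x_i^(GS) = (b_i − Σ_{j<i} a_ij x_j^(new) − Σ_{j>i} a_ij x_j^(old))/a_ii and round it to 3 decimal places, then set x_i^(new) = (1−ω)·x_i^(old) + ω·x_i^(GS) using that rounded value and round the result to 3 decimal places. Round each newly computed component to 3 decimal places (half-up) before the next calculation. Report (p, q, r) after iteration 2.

Iteration 1:
  p: GS value = (3 - (3)·0.000 - (-1)·0.000) / (5) = 0.600;  p ← (1−ω)·0.000 + ω·0.600 = 0.384
  q: GS value = (-2 - (2)·0.384 - (-1)·0.000) / (7) = -0.395;  q ← (1−ω)·0.000 + ω·-0.395 = -0.253
  r: GS value = (10 - (2)·0.384 - (-3)·-0.253) / (8) = 1.059;  r ← (1−ω)·0.000 + ω·1.059 = 0.678
Iteration 2:
  p: GS value = (3 - (3)·-0.253 - (-1)·0.678) / (5) = 0.887;  p ← (1−ω)·0.384 + ω·0.887 = 0.706
  q: GS value = (-2 - (2)·0.706 - (-1)·0.678) / (7) = -0.391;  q ← (1−ω)·-0.253 + ω·-0.391 = -0.341
  r: GS value = (10 - (2)·0.706 - (-3)·-0.341) / (8) = 0.946;  r ← (1−ω)·0.678 + ω·0.946 = 0.850

(0.706, -0.341, 0.850)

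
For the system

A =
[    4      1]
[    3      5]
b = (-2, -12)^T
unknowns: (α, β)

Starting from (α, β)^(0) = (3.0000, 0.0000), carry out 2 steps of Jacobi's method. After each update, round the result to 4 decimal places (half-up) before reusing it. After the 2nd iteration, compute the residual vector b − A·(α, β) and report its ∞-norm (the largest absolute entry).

3.1500

Iteration 1:
  α = (-2 - (1)·0.0000) / (4) = -0.5000
  β = (-12 - (3)·3.0000) / (5) = -4.2000
Iteration 2:
  α = (-2 - (1)·-4.2000) / (4) = 0.5500
  β = (-12 - (3)·-0.5000) / (5) = -2.1000
Residual b − A·x = (-2.1000, -3.1500); ∞-norm = 3.1500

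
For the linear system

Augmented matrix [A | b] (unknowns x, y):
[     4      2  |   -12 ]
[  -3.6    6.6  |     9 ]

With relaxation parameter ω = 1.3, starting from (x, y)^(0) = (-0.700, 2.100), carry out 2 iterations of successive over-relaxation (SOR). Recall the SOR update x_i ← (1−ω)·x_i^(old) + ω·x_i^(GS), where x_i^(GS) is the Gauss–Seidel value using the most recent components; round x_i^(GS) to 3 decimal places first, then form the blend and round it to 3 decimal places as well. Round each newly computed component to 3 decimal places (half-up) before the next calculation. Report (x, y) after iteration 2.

(-0.796, 1.940)

Iteration 1:
  x: GS value = (-12 - (2)·2.100) / (4) = -4.050;  x ← (1−ω)·-0.700 + ω·-4.050 = -5.055
  y: GS value = (9 - (-3.6)·-5.055) / (6.6) = -1.394;  y ← (1−ω)·2.100 + ω·-1.394 = -2.442
Iteration 2:
  x: GS value = (-12 - (2)·-2.442) / (4) = -1.779;  x ← (1−ω)·-5.055 + ω·-1.779 = -0.796
  y: GS value = (9 - (-3.6)·-0.796) / (6.6) = 0.929;  y ← (1−ω)·-2.442 + ω·0.929 = 1.940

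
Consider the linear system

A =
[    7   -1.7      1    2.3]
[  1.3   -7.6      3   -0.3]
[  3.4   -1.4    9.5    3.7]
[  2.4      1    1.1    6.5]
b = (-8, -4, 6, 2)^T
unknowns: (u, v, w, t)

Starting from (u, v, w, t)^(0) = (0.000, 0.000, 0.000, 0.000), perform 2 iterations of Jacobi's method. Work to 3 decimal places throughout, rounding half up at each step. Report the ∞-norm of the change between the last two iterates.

0.366

Iteration 1:
  u = (-8 - (-1.7)·0.000 - (1)·0.000 - (2.3)·0.000) / (7) = -1.143
  v = (-4 - (1.3)·0.000 - (3)·0.000 - (-0.3)·0.000) / (-7.6) = 0.526
  w = (6 - (3.4)·0.000 - (-1.4)·0.000 - (3.7)·0.000) / (9.5) = 0.632
  t = (2 - (2.4)·0.000 - (1)·0.000 - (1.1)·0.000) / (6.5) = 0.308
Iteration 2:
  u = (-8 - (-1.7)·0.526 - (1)·0.632 - (2.3)·0.308) / (7) = -1.207
  v = (-4 - (1.3)·-1.143 - (3)·0.632 - (-0.3)·0.308) / (-7.6) = 0.568
  w = (6 - (3.4)·-1.143 - (-1.4)·0.526 - (3.7)·0.308) / (9.5) = 0.998
  t = (2 - (2.4)·-1.143 - (1)·0.526 - (1.1)·0.632) / (6.5) = 0.542
Change: (-0.064, 0.042, 0.366, 0.234) → max |·| = 0.366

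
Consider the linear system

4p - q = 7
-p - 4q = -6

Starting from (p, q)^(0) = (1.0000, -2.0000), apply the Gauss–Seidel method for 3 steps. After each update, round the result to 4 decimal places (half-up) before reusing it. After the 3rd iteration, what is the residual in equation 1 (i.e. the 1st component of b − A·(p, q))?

Iteration 1:
  p = (7 - (-1)·-2.0000) / (4) = 1.2500
  q = (-6 - (-1)·1.2500) / (-4) = 1.1875
Iteration 2:
  p = (7 - (-1)·1.1875) / (4) = 2.0469
  q = (-6 - (-1)·2.0469) / (-4) = 0.9883
Iteration 3:
  p = (7 - (-1)·0.9883) / (4) = 1.9971
  q = (-6 - (-1)·1.9971) / (-4) = 1.0007
Residual b − A·x = (0.0123, -0.0001)

0.0123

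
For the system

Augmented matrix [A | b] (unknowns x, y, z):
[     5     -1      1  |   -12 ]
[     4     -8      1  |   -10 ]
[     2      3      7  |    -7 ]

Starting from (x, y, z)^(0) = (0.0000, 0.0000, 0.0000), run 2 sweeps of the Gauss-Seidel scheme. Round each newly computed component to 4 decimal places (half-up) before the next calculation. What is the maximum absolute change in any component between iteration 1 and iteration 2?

0.0771

Iteration 1:
  x = (-12 - (-1)·0.0000 - (1)·0.0000) / (5) = -2.4000
  y = (-10 - (4)·-2.4000 - (1)·0.0000) / (-8) = 0.0500
  z = (-7 - (2)·-2.4000 - (3)·0.0500) / (7) = -0.3357
Iteration 2:
  x = (-12 - (-1)·0.0500 - (1)·-0.3357) / (5) = -2.3229
  y = (-10 - (4)·-2.3229 - (1)·-0.3357) / (-8) = 0.0466
  z = (-7 - (2)·-2.3229 - (3)·0.0466) / (7) = -0.3563
Change: (0.0771, -0.0034, -0.0206) → max |·| = 0.0771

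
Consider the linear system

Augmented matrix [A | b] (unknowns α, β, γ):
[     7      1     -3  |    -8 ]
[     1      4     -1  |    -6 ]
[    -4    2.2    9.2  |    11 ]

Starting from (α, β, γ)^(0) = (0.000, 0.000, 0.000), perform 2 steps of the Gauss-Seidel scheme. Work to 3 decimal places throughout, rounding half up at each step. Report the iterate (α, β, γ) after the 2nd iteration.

(-0.546, -1.116, 1.225)

Iteration 1:
  α = (-8 - (1)·0.000 - (-3)·0.000) / (7) = -1.143
  β = (-6 - (1)·-1.143 - (-1)·0.000) / (4) = -1.214
  γ = (11 - (-4)·-1.143 - (2.2)·-1.214) / (9.2) = 0.989
Iteration 2:
  α = (-8 - (1)·-1.214 - (-3)·0.989) / (7) = -0.546
  β = (-6 - (1)·-0.546 - (-1)·0.989) / (4) = -1.116
  γ = (11 - (-4)·-0.546 - (2.2)·-1.116) / (9.2) = 1.225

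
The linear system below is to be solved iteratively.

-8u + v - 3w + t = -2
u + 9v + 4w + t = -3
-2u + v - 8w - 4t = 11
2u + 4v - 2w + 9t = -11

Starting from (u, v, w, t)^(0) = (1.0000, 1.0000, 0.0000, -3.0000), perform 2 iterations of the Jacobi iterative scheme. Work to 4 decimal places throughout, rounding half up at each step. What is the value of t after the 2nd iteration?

-1.1728

Iteration 1:
  u = (-2 - (1)·1.0000 - (-3)·0.0000 - (1)·-3.0000) / (-8) = 0.0000
  v = (-3 - (1)·1.0000 - (4)·0.0000 - (1)·-3.0000) / (9) = -0.1111
  w = (11 - (-2)·1.0000 - (1)·1.0000 - (-4)·-3.0000) / (-8) = 0.0000
  t = (-11 - (2)·1.0000 - (4)·1.0000 - (-2)·0.0000) / (9) = -1.8889
Iteration 2:
  u = (-2 - (1)·-0.1111 - (-3)·0.0000 - (1)·-1.8889) / (-8) = 0.0000
  v = (-3 - (1)·0.0000 - (4)·0.0000 - (1)·-1.8889) / (9) = -0.1235
  w = (11 - (-2)·0.0000 - (1)·-0.1111 - (-4)·-1.8889) / (-8) = -0.4444
  t = (-11 - (2)·0.0000 - (4)·-0.1111 - (-2)·0.0000) / (9) = -1.1728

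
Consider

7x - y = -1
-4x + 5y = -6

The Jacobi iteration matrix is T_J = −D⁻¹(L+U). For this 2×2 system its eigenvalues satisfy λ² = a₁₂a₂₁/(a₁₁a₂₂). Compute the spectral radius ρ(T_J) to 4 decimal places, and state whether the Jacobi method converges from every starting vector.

0.3381

a₁₂a₂₁/(a₁₁a₂₂) = (-1)·(-4) / ((7)·(5)) = 0.114286
ρ = √|0.114286| = √0.114286 = 0.3381
ρ < 1, so Jacobi converges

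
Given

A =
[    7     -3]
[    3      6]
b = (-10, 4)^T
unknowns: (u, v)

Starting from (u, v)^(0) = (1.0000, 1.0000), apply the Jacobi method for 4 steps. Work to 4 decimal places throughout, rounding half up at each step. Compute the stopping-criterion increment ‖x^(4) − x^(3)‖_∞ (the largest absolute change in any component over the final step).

0.2142

Iteration 1:
  u = (-10 - (-3)·1.0000) / (7) = -1.0000
  v = (4 - (3)·1.0000) / (6) = 0.1667
Iteration 2:
  u = (-10 - (-3)·0.1667) / (7) = -1.3571
  v = (4 - (3)·-1.0000) / (6) = 1.1667
Iteration 3:
  u = (-10 - (-3)·1.1667) / (7) = -0.9286
  v = (4 - (3)·-1.3571) / (6) = 1.3452
Iteration 4:
  u = (-10 - (-3)·1.3452) / (7) = -0.8521
  v = (4 - (3)·-0.9286) / (6) = 1.1310
Change: (0.0765, -0.2142) → max |·| = 0.2142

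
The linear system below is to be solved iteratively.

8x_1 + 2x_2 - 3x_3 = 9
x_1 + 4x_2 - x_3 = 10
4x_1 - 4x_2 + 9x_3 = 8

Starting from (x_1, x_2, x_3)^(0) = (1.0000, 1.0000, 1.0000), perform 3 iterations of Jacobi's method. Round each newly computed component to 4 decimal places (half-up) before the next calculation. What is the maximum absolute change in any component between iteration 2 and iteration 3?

Iteration 1:
  x_1 = (9 - (2)·1.0000 - (-3)·1.0000) / (8) = 1.2500
  x_2 = (10 - (1)·1.0000 - (-1)·1.0000) / (4) = 2.5000
  x_3 = (8 - (4)·1.0000 - (-4)·1.0000) / (9) = 0.8889
Iteration 2:
  x_1 = (9 - (2)·2.5000 - (-3)·0.8889) / (8) = 0.8333
  x_2 = (10 - (1)·1.2500 - (-1)·0.8889) / (4) = 2.4097
  x_3 = (8 - (4)·1.2500 - (-4)·2.5000) / (9) = 1.4444
Iteration 3:
  x_1 = (9 - (2)·2.4097 - (-3)·1.4444) / (8) = 1.0642
  x_2 = (10 - (1)·0.8333 - (-1)·1.4444) / (4) = 2.6528
  x_3 = (8 - (4)·0.8333 - (-4)·2.4097) / (9) = 1.5895
Change: (0.2309, 0.2431, 0.1451) → max |·| = 0.2431

0.2431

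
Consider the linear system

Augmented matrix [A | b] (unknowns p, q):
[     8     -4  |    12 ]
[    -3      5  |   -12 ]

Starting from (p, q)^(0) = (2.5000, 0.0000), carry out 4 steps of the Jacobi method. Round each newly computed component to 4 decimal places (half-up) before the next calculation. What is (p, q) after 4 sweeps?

(0.6150, -1.9500)

Iteration 1:
  p = (12 - (-4)·0.0000) / (8) = 1.5000
  q = (-12 - (-3)·2.5000) / (5) = -0.9000
Iteration 2:
  p = (12 - (-4)·-0.9000) / (8) = 1.0500
  q = (-12 - (-3)·1.5000) / (5) = -1.5000
Iteration 3:
  p = (12 - (-4)·-1.5000) / (8) = 0.7500
  q = (-12 - (-3)·1.0500) / (5) = -1.7700
Iteration 4:
  p = (12 - (-4)·-1.7700) / (8) = 0.6150
  q = (-12 - (-3)·0.7500) / (5) = -1.9500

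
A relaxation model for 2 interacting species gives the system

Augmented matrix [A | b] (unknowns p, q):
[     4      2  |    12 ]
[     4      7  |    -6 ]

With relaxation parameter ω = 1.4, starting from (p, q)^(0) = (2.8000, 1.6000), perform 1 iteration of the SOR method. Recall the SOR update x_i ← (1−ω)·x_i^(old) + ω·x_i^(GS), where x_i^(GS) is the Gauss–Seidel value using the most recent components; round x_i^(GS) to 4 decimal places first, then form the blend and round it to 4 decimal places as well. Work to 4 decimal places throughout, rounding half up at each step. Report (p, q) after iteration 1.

(1.9600, -3.4079)

Iteration 1:
  p: GS value = (12 - (2)·1.6000) / (4) = 2.2000;  p ← (1−ω)·2.8000 + ω·2.2000 = 1.9600
  q: GS value = (-6 - (4)·1.9600) / (7) = -1.9771;  q ← (1−ω)·1.6000 + ω·-1.9771 = -3.4079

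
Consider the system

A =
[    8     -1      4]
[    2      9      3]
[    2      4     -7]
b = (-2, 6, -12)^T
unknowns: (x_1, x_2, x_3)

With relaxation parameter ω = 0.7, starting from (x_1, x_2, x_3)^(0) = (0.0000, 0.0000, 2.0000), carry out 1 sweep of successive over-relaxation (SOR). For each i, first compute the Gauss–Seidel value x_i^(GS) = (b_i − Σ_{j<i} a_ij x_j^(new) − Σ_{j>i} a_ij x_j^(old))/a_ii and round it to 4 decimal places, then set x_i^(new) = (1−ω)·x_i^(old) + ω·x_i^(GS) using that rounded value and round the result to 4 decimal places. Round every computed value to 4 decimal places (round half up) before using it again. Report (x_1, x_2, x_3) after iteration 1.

Iteration 1:
  x_1: GS value = (-2 - (-1)·0.0000 - (4)·2.0000) / (8) = -1.2500;  x_1 ← (1−ω)·0.0000 + ω·-1.2500 = -0.8750
  x_2: GS value = (6 - (2)·-0.8750 - (3)·2.0000) / (9) = 0.1944;  x_2 ← (1−ω)·0.0000 + ω·0.1944 = 0.1361
  x_3: GS value = (-12 - (2)·-0.8750 - (4)·0.1361) / (-7) = 1.5421;  x_3 ← (1−ω)·2.0000 + ω·1.5421 = 1.6795

(-0.8750, 0.1361, 1.6795)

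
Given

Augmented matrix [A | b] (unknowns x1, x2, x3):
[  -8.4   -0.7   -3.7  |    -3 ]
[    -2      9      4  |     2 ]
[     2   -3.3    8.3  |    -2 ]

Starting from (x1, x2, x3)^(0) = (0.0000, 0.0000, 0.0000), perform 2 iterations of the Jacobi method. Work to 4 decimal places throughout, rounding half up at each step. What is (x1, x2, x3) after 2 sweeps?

(0.4448, 0.4087, -0.2387)

Iteration 1:
  x1 = (-3 - (-0.7)·0.0000 - (-3.7)·0.0000) / (-8.4) = 0.3571
  x2 = (2 - (-2)·0.0000 - (4)·0.0000) / (9) = 0.2222
  x3 = (-2 - (2)·0.0000 - (-3.3)·0.0000) / (8.3) = -0.2410
Iteration 2:
  x1 = (-3 - (-0.7)·0.2222 - (-3.7)·-0.2410) / (-8.4) = 0.4448
  x2 = (2 - (-2)·0.3571 - (4)·-0.2410) / (9) = 0.4087
  x3 = (-2 - (2)·0.3571 - (-3.3)·0.2222) / (8.3) = -0.2387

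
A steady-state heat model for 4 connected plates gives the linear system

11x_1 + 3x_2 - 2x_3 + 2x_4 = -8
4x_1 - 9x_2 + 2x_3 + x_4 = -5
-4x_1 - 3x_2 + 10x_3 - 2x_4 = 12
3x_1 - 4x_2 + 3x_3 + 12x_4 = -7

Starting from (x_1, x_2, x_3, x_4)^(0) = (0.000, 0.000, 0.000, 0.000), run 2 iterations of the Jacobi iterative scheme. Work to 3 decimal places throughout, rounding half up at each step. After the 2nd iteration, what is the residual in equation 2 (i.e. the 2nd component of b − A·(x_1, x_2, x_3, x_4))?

-0.276

Iteration 1:
  x_1 = (-8 - (3)·0.000 - (-2)·0.000 - (2)·0.000) / (11) = -0.727
  x_2 = (-5 - (4)·0.000 - (2)·0.000 - (1)·0.000) / (-9) = 0.556
  x_3 = (12 - (-4)·0.000 - (-3)·0.000 - (-2)·0.000) / (10) = 1.200
  x_4 = (-7 - (3)·0.000 - (-4)·0.000 - (3)·0.000) / (12) = -0.583
Iteration 2:
  x_1 = (-8 - (3)·0.556 - (-2)·1.200 - (2)·-0.583) / (11) = -0.555
  x_2 = (-5 - (4)·-0.727 - (2)·1.200 - (1)·-0.583) / (-9) = 0.434
  x_3 = (12 - (-4)·-0.727 - (-3)·0.556 - (-2)·-0.583) / (10) = 0.959
  x_4 = (-7 - (3)·-0.727 - (-4)·0.556 - (3)·1.200) / (12) = -0.516
Residual b − A·x = (-0.247, -0.276, 0.460, -0.284)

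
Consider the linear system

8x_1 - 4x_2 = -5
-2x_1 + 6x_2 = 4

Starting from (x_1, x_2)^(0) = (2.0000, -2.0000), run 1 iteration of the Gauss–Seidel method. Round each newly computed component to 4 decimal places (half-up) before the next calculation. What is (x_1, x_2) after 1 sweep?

(-1.6250, 0.1250)

Iteration 1:
  x_1 = (-5 - (-4)·-2.0000) / (8) = -1.6250
  x_2 = (4 - (-2)·-1.6250) / (6) = 0.1250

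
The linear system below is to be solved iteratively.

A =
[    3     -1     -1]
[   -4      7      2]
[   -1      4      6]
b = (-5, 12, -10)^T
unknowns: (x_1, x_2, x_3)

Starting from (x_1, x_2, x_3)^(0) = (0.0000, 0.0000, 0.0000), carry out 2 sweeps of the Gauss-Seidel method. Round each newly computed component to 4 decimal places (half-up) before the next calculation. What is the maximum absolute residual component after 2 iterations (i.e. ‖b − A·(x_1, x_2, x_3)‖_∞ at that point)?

Iteration 1:
  x_1 = (-5 - (-1)·0.0000 - (-1)·0.0000) / (3) = -1.6667
  x_2 = (12 - (-4)·-1.6667 - (2)·0.0000) / (7) = 0.7619
  x_3 = (-10 - (-1)·-1.6667 - (4)·0.7619) / (6) = -2.4524
Iteration 2:
  x_1 = (-5 - (-1)·0.7619 - (-1)·-2.4524) / (3) = -2.2302
  x_2 = (12 - (-4)·-2.2302 - (2)·-2.4524) / (7) = 1.1406
  x_3 = (-10 - (-1)·-2.2302 - (4)·1.1406) / (6) = -2.7988
Residual b − A·x = (0.0324, 0.6926, 0.0002); ∞-norm = 0.6926

0.6926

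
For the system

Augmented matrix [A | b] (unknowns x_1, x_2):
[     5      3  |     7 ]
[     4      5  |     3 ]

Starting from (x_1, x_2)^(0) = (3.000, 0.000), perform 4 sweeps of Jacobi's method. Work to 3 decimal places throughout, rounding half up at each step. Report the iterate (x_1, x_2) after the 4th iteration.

(2.230, -0.770)

Iteration 1:
  x_1 = (7 - (3)·0.000) / (5) = 1.400
  x_2 = (3 - (4)·3.000) / (5) = -1.800
Iteration 2:
  x_1 = (7 - (3)·-1.800) / (5) = 2.480
  x_2 = (3 - (4)·1.400) / (5) = -0.520
Iteration 3:
  x_1 = (7 - (3)·-0.520) / (5) = 1.712
  x_2 = (3 - (4)·2.480) / (5) = -1.384
Iteration 4:
  x_1 = (7 - (3)·-1.384) / (5) = 2.230
  x_2 = (3 - (4)·1.712) / (5) = -0.770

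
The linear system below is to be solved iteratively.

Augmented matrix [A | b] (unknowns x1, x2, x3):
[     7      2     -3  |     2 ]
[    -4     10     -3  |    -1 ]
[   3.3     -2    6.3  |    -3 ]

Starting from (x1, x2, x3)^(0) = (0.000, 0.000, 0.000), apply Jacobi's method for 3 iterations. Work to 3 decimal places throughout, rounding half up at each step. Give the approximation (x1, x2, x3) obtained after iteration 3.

Iteration 1:
  x1 = (2 - (2)·0.000 - (-3)·0.000) / (7) = 0.286
  x2 = (-1 - (-4)·0.000 - (-3)·0.000) / (10) = -0.100
  x3 = (-3 - (3.3)·0.000 - (-2)·0.000) / (6.3) = -0.476
Iteration 2:
  x1 = (2 - (2)·-0.100 - (-3)·-0.476) / (7) = 0.110
  x2 = (-1 - (-4)·0.286 - (-3)·-0.476) / (10) = -0.128
  x3 = (-3 - (3.3)·0.286 - (-2)·-0.100) / (6.3) = -0.658
Iteration 3:
  x1 = (2 - (2)·-0.128 - (-3)·-0.658) / (7) = 0.040
  x2 = (-1 - (-4)·0.110 - (-3)·-0.658) / (10) = -0.253
  x3 = (-3 - (3.3)·0.110 - (-2)·-0.128) / (6.3) = -0.574

(0.040, -0.253, -0.574)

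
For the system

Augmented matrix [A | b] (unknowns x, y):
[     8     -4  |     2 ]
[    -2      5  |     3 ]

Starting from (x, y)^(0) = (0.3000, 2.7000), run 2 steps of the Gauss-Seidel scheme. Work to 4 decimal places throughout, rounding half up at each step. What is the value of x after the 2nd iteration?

Iteration 1:
  x = (2 - (-4)·2.7000) / (8) = 1.6000
  y = (3 - (-2)·1.6000) / (5) = 1.2400
Iteration 2:
  x = (2 - (-4)·1.2400) / (8) = 0.8700
  y = (3 - (-2)·0.8700) / (5) = 0.9480

0.8700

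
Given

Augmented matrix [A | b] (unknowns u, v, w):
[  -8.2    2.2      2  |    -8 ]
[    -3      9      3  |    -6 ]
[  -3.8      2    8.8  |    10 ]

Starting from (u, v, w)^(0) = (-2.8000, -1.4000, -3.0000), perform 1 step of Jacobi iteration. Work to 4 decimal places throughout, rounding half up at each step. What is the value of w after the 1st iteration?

Iteration 1:
  u = (-8 - (2.2)·-1.4000 - (2)·-3.0000) / (-8.2) = -0.1317
  v = (-6 - (-3)·-2.8000 - (3)·-3.0000) / (9) = -0.6000
  w = (10 - (-3.8)·-2.8000 - (2)·-1.4000) / (8.8) = 0.2455

0.2455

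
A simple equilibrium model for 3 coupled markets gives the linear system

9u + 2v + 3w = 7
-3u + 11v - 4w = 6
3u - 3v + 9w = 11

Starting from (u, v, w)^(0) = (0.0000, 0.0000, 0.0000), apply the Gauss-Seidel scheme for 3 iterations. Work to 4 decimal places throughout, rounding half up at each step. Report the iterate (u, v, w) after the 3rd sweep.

(0.0453, 1.1040, 1.5751)

Iteration 1:
  u = (7 - (2)·0.0000 - (3)·0.0000) / (9) = 0.7778
  v = (6 - (-3)·0.7778 - (-4)·0.0000) / (11) = 0.7576
  w = (11 - (3)·0.7778 - (-3)·0.7576) / (9) = 1.2155
Iteration 2:
  u = (7 - (2)·0.7576 - (3)·1.2155) / (9) = 0.2043
  v = (6 - (-3)·0.2043 - (-4)·1.2155) / (11) = 1.0432
  w = (11 - (3)·0.2043 - (-3)·1.0432) / (9) = 1.5019
Iteration 3:
  u = (7 - (2)·1.0432 - (3)·1.5019) / (9) = 0.0453
  v = (6 - (-3)·0.0453 - (-4)·1.5019) / (11) = 1.1040
  w = (11 - (3)·0.0453 - (-3)·1.1040) / (9) = 1.5751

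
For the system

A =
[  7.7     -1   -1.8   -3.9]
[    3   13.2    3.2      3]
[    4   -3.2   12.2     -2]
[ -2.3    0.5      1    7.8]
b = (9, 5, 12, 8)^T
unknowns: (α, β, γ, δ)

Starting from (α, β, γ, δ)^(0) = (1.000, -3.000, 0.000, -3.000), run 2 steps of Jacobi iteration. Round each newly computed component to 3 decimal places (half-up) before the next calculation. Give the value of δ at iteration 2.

0.834

Iteration 1:
  α = (9 - (-1)·-3.000 - (-1.8)·0.000 - (-3.9)·-3.000) / (7.7) = -0.740
  β = (5 - (3)·1.000 - (3.2)·0.000 - (3)·-3.000) / (13.2) = 0.833
  γ = (12 - (4)·1.000 - (-3.2)·-3.000 - (-2)·-3.000) / (12.2) = -0.623
  δ = (8 - (-2.3)·1.000 - (0.5)·-3.000 - (1)·0.000) / (7.8) = 1.513
Iteration 2:
  α = (9 - (-1)·0.833 - (-1.8)·-0.623 - (-3.9)·1.513) / (7.7) = 1.898
  β = (5 - (3)·-0.740 - (3.2)·-0.623 - (3)·1.513) / (13.2) = 0.354
  γ = (12 - (4)·-0.740 - (-3.2)·0.833 - (-2)·1.513) / (12.2) = 1.693
  δ = (8 - (-2.3)·-0.740 - (0.5)·0.833 - (1)·-0.623) / (7.8) = 0.834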